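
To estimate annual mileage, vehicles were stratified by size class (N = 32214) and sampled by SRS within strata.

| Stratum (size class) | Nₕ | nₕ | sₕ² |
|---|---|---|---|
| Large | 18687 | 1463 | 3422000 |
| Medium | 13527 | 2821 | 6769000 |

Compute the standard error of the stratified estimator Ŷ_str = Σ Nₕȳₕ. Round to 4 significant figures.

Var(Ŷ_str) = Σₕ Nₕ²(1 − fₕ)sₕ²/nₕ.
Large: 18687²·(1 − 1463/18687)·3422000/1463 = 7.5285143 × 10^11.
Medium: 13527²·(1 − 2821/13527)·6769000/2821 = 3.4749628 × 10^11.
Sum = 1.1003477 × 10^12.
SE = √(1.1003477 × 10^12) = 1.049 × 10^6.

1.049 × 10^6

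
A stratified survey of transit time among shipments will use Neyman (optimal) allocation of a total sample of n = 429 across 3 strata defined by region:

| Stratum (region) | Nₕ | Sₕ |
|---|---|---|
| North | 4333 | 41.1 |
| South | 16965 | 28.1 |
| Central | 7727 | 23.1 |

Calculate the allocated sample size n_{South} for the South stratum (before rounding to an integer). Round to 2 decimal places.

245.42

Neyman allocation: nₕ = n·NₕSₕ / Σⱼ NⱼSⱼ.
Σ NⱼSⱼ = 4333·41.1 + 16965·28.1 + 7727·23.1 = 833296.5.
n_{South} = 429·16965·28.1 / 833296.5 = 245.42.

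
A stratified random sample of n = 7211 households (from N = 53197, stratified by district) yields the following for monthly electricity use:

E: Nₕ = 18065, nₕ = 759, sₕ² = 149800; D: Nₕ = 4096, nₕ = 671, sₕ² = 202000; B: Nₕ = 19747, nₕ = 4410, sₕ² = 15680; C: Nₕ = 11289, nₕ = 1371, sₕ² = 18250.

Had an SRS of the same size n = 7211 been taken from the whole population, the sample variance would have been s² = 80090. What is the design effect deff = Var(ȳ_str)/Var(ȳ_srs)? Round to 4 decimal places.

Var(ȳ_str) = Σ Wₕ²(1−fₕ)sₕ²/nₕ with Wₕ = Nₕ/53197:
  E: (18065/53197)²·(1−759/18065)·149800/759 = 21.803711
  D: (4096/53197)²·(1−671/4096)·202000/671 = 1.4923651
  B: (19747/53197)²·(1−4410/19747)·15680/4410 = 0.38051758
  C: (11289/53197)²·(1−1371/11289)·18250/1371 = 0.52666045
  → Var(ȳ_str) = 24.203254.
Var(ȳ_srs) = (1 − 7211/53197)·80090/7211 = 9.6011066.
deff = 24.203254 / 9.6011066 = 2.5209.

2.5209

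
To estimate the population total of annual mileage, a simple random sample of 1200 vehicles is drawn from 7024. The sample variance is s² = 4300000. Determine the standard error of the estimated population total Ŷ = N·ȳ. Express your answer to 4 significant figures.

Var(Ŷ) = N²·Var(ȳ) = N²·(1 − n/N)·s²/n.
f = 1200/7024 = 0.17084282; Var(ȳ) = 0.82915718·4300000/1200 = 2971.1465.
Var(Ŷ) = 7024² · 2971.1465 = 1.465862 × 10^11.
SE(Ŷ) = √(1.465862 × 10^11) = 382900.

382900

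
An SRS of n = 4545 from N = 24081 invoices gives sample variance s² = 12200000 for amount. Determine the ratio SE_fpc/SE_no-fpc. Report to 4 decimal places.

f = n/N = 4545/24081 = 0.18873801.
SE_no-fpc = √(s²/n) = 51.809926; SE_fpc = √((1−f)s²/n) = 46.665243.
Ratio = √(1−f) = 0.90070083.

0.9007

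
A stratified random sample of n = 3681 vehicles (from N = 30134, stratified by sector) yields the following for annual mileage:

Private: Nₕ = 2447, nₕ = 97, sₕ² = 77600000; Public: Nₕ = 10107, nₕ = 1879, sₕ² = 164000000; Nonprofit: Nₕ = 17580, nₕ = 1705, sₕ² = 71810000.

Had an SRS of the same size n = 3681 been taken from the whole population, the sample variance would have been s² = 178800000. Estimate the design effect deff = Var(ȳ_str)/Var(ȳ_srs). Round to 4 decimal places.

Var(ȳ_str) = Σ Wₕ²(1−fₕ)sₕ²/nₕ with Wₕ = Nₕ/30134:
  Private: (2447/30134)²·(1−97/2447)·77600000/97 = 5066.1524
  Public: (10107/30134)²·(1−1879/10107)·164000000/1879 = 7993.1884
  Nonprofit: (17580/30134)²·(1−1705/17580)·71810000/1705 = 12944.33
  → Var(ȳ_str) = 26003.671.
Var(ȳ_srs) = (1 − 3681/30134)·178800000/3681 = 42640.26.
deff = 26003.671 / 42640.26 = 0.6098.

0.6098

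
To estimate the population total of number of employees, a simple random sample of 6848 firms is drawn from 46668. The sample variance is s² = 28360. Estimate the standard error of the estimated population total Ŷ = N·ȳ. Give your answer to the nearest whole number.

87727

Var(Ŷ) = N²·Var(ȳ) = N²·(1 − n/N)·s²/n.
f = 6848/46668 = 0.14673866; Var(ȳ) = 0.85326134·28360/6848 = 3.5336582.
Var(Ŷ) = 46668² · 3.5336582 = 7.6959621 × 10^9.
SE(Ŷ) = √(7.6959621 × 10^9) = 87727.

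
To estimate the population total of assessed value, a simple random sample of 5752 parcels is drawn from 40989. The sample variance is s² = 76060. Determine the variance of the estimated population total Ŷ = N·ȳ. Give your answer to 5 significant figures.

Var(Ŷ) = N²·Var(ȳ) = N²·(1 − n/N)·s²/n.
f = 5752/40989 = 0.14033033; Var(ȳ) = 0.85966967·76060/5752 = 11.367607.
Var(Ŷ) = 40989² · 11.367607 = 1.9098695 × 10^10.

1.9099 × 10^10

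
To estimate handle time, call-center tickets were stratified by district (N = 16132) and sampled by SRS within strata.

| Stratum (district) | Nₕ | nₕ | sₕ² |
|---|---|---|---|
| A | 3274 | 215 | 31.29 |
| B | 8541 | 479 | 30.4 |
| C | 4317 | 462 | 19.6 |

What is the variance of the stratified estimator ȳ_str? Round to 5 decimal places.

Var(ȳ_str) = Σₕ Wₕ²(1 − fₕ)sₕ²/nₕ with Wₕ = Nₕ/N, N = 16132.
A: Wₕ = 0.20295066; term = 0.20295066²·(1 − 0.06566891)·31.29/215 = 0.0056007841.
B: Wₕ = 0.52944458; term = 0.52944458²·(1 − 0.05608243)·30.4/479 = 0.016792415.
C: Wₕ = 0.26760476; term = 0.26760476²·(1 − 0.10701876)·19.6/462 = 0.0027129644.
Sum = 0.025106164.

0.02511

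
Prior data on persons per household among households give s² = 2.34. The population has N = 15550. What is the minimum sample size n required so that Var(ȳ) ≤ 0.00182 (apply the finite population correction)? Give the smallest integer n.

Without fpc, n₀ = s²/D = 2.34/0.00182 = 1285.7143.
With fpc, (1 − n/N)·s²/n ≤ D requires n ≥ n₀/(1 + n₀/N) = 1285.7143/(1 + 1285.7143/15550) = 1187.5265.
Rounding up, n = 1188.

1188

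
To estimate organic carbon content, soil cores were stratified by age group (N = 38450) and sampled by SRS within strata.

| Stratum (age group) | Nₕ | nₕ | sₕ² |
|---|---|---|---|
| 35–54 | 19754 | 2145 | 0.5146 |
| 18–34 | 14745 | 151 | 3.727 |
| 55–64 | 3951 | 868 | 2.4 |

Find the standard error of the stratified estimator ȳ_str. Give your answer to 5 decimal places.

Var(ȳ_str) = Σₕ Wₕ²(1 − fₕ)sₕ²/nₕ with Wₕ = Nₕ/N, N = 38450.
35–54: Wₕ = 0.51375813; term = 0.51375813²·(1 − 0.10858560)·0.5146/2145 = 5.6446828 × 10^-5.
18–34: Wₕ = 0.38348505; term = 0.38348505²·(1 − 0.01024076)·3.727/151 = 0.0035926001.
55–64: Wₕ = 0.10275683; term = 0.10275683²·(1 − 0.21969122)·2.4/868 = 2.2781346 × 10^-5.
Sum = 0.0036718283.
SE = √(0.0036718283) = 0.06060.

0.06060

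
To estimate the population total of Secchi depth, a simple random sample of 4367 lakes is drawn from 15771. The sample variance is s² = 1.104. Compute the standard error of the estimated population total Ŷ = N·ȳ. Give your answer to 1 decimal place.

Var(Ŷ) = N²·Var(ȳ) = N²·(1 − n/N)·s²/n.
f = 4367/15771 = 0.27690064; Var(ȳ) = 0.72309936·1.104/4367 = 1.8280323 × 10^-4.
Var(Ŷ) = 15771² · (1.8280323 × 10^-4) = 45467.631.
SE(Ŷ) = √(45467.631) = 213.2.

213.2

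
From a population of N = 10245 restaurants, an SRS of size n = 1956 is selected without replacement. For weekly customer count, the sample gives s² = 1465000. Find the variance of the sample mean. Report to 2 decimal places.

605.98

Under SRS without replacement, Var(ȳ) = (1 − f)·s²/n with f = n/N = 1956/10245 = 0.19092240.
Var(ȳ) = (1 − 0.19092240)·1465000/1956 = 0.80907760·748.97751 = 605.98092.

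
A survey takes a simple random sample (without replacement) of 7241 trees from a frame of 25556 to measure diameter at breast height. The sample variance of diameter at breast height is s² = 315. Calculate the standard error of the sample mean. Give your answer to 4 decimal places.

0.1766

Under SRS without replacement, Var(ȳ) = (1 − f)·s²/n with f = n/N = 7241/25556 = 0.28333855.
Var(ȳ) = (1 − 0.28333855)·315/7241 = 0.71666145·0.043502279 = 0.031176406.
SE(ȳ) = √(0.031176406) = 0.1766.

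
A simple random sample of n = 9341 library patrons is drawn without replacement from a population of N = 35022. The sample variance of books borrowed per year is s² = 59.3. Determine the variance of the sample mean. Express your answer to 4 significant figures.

Under SRS without replacement, Var(ȳ) = (1 − f)·s²/n with f = n/N = 9341/35022 = 0.26671806.
Var(ȳ) = (1 − 0.26671806)·59.3/9341 = 0.73328194·0.0063483567 = 0.0046551353.

0.004655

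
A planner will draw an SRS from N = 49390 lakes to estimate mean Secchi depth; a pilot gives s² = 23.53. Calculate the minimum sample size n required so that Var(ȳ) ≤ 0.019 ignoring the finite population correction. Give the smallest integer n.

1239

Without fpc, n₀ = s²/D = 23.53/0.019 = 1238.4211.
Rounding up, n = 1239.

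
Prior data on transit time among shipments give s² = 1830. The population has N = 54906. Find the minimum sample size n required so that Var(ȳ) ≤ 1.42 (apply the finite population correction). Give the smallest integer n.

Without fpc, n₀ = s²/D = 1830/1.42 = 1288.7324.
With fpc, (1 − n/N)·s²/n ≤ D requires n ≥ n₀/(1 + n₀/N) = 1288.7324/(1 + 1288.7324/54906) = 1259.1775.
Rounding up, n = 1260.

1260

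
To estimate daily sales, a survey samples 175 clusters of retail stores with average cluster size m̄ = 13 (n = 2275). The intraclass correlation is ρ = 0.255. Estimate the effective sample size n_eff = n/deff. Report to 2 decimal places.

deff = 1 + (13 − 1)·0.255 = 1 + 3.06 = 4.06.
n_eff = 2275 / 4.06 = 560.34.

560.34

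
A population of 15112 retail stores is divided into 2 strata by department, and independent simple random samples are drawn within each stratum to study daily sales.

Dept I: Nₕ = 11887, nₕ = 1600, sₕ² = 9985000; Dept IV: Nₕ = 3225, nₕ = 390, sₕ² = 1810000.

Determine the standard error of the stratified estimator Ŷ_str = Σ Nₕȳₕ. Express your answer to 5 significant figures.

897520

Var(Ŷ_str) = Σₕ Nₕ²(1 − fₕ)sₕ²/nₕ.
Dept I: 11887²·(1 − 1600/11887)·9985000/1600 = 7.6311342 × 10^11.
Dept IV: 3225²·(1 − 390/3225)·1810000/390 = 4.2432317 × 10^10.
Sum = 8.0554574 × 10^11.
SE = √(8.0554574 × 10^11) = 897520.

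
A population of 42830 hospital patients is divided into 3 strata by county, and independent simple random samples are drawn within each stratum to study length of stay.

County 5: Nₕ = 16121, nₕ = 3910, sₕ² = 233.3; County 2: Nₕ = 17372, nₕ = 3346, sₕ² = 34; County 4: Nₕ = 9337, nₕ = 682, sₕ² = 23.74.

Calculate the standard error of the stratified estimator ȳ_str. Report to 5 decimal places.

Var(ȳ_str) = Σₕ Wₕ²(1 − fₕ)sₕ²/nₕ with Wₕ = Nₕ/N, N = 42830.
County 5: Wₕ = 0.37639505; term = 0.37639505²·(1 − 0.24254079)·233.3/3910 = 0.0064030227.
County 2: Wₕ = 0.40560355; term = 0.40560355²·(1 − 0.19260880)·34/3346 = 0.0013497101.
County 4: Wₕ = 0.21800140; term = 0.21800140²·(1 − 0.07304273)·23.74/682 = 0.0015334677.
Sum = 0.0092862005.
SE = √(0.0092862005) = 0.09636.

0.09636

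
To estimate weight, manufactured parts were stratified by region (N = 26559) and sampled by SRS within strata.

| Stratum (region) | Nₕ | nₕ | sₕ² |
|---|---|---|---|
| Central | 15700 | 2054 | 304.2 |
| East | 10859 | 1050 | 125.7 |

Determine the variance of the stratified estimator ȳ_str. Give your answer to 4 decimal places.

Var(ȳ_str) = Σₕ Wₕ²(1 − fₕ)sₕ²/nₕ with Wₕ = Nₕ/N, N = 26559.
Central: Wₕ = 0.59113671; term = 0.59113671²·(1 − 0.13082803)·304.2/2054 = 0.044982165.
East: Wₕ = 0.40886329; term = 0.40886329²·(1 − 0.09669399)·125.7/1050 = 0.018077447.
Sum = 0.063059612.

0.0631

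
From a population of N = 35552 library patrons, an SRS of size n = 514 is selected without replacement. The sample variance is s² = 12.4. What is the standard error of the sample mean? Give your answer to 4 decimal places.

0.1542

Under SRS without replacement, Var(ȳ) = (1 − f)·s²/n with f = n/N = 514/35552 = 0.01445770.
Var(ȳ) = (1 − 0.01445770)·12.4/514 = 0.98554230·0.024124514 = 0.023775729.
SE(ȳ) = √(0.023775729) = 0.1542.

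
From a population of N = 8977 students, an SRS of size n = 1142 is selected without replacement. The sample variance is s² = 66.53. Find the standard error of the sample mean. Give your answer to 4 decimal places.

0.2255

Under SRS without replacement, Var(ȳ) = (1 − f)·s²/n with f = n/N = 1142/8977 = 0.12721399.
Var(ȳ) = (1 − 0.12721399)·66.53/1142 = 0.87278601·0.058257443 = 0.050846281.
SE(ȳ) = √(0.050846281) = 0.2255.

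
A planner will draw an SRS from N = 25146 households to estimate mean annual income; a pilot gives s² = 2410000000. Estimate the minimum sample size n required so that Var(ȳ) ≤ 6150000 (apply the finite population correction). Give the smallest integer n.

Without fpc, n₀ = s²/D = 2410000000/6150000 = 391.8699.
With fpc, (1 − n/N)·s²/n ≤ D requires n ≥ n₀/(1 + n₀/N) = 391.8699/(1 + 391.8699/25146) = 385.8568.
Rounding up, n = 386.

386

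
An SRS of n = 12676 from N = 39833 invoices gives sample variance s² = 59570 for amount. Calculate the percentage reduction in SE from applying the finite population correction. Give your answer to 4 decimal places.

f = n/N = 12676/39833 = 0.31822860.
SE_no-fpc = √(s²/n) = 2.1678173; SE_fpc = √((1−f)s²/n) = 1.7899548.
Ratio = √(1−f) = 0.82569449. Reduction = 100·(1 − 0.82569449) = 17.4306%.

17.4306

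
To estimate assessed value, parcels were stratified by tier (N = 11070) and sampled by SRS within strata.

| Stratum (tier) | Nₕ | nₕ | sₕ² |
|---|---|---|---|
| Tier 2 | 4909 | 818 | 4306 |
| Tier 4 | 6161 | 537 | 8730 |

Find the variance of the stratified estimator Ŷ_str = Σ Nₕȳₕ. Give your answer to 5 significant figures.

6.6901 × 10^8

Var(Ŷ_str) = Σₕ Nₕ²(1 − fₕ)sₕ²/nₕ.
Tier 2: 4909²·(1 − 818/4909)·4306/818 = 1.0571661 × 10^8.
Tier 4: 6161²·(1 − 537/6161)·8730/537 = 5.6329576 × 10^8.
Sum = 6.6901237 × 10^8.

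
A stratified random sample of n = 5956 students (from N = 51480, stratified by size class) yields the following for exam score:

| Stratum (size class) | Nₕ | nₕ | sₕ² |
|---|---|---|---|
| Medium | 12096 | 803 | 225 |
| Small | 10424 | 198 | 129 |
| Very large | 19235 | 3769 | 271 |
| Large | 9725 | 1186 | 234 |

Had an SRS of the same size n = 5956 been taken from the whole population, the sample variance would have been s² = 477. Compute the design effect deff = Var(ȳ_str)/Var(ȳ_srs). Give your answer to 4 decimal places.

Var(ȳ_str) = Σ Wₕ²(1−fₕ)sₕ²/nₕ with Wₕ = Nₕ/51480:
  Medium: (12096/51480)²·(1−803/12096)·225/803 = 0.014442454
  Small: (10424/51480)²·(1−198/10424)·129/198 = 0.026205209
  Very large: (19235/51480)²·(1−3769/19235)·271/3769 = 0.0080711659
  Large: (9725/51480)²·(1−1186/9725)·234/1186 = 0.0061823091
  → Var(ȳ_str) = 0.054901138.
Var(ȳ_srs) = (1 − 5956/51480)·477/5956 = 0.070821573.
deff = 0.054901138 / 0.070821573 = 0.7752.

0.7752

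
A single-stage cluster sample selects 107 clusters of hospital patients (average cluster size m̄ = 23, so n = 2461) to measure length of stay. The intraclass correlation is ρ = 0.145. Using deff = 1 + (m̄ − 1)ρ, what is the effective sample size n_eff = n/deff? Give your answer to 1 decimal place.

deff = 1 + (23 − 1)·0.145 = 1 + 3.19 = 4.19.
n_eff = 2461 / 4.19 = 587.4.

587.4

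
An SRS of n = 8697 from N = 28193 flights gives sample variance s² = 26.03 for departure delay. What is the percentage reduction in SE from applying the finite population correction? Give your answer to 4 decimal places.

f = n/N = 8697/28193 = 0.30848083.
SE_no-fpc = √(s²/n) = 0.05470819; SE_fpc = √((1−f)s²/n) = 0.045494035.
Ratio = √(1−f) = 0.83157632. Reduction = 100·(1 − 0.83157632) = 16.8424%.

16.8424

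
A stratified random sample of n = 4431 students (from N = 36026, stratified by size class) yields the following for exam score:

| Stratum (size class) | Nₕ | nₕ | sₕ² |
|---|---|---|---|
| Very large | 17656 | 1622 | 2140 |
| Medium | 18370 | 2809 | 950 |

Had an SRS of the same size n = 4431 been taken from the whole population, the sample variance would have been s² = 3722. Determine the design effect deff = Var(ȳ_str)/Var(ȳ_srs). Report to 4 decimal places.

0.4918

Var(ȳ_str) = Σ Wₕ²(1−fₕ)sₕ²/nₕ with Wₕ = Nₕ/36026:
  Very large: (17656/36026)²·(1−1622/17656)·2140/1622 = 0.28778293
  Medium: (18370/36026)²·(1−2809/18370)·950/2809 = 0.074488021
  → Var(ȳ_str) = 0.36227095.
Var(ȳ_srs) = (1 − 4431/36026)·3722/4431 = 0.7366767.
deff = 0.36227095 / 0.7366767 = 0.4918.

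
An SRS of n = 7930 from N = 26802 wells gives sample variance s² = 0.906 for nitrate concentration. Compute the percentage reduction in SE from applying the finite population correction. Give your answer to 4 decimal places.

f = n/N = 7930/26802 = 0.29587344.
SE_no-fpc = √(s²/n) = 0.010688764; SE_fpc = √((1−f)s²/n) = 0.0089691826.
Ratio = √(1−f) = 0.83912249. Reduction = 100·(1 − 0.83912249) = 16.0878%.

16.0878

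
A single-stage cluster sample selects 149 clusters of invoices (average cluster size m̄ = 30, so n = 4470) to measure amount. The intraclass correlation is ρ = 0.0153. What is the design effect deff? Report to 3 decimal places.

deff = 1 + (30 − 1)·0.0153 = 1 + 0.4437 = 1.4437.

1.444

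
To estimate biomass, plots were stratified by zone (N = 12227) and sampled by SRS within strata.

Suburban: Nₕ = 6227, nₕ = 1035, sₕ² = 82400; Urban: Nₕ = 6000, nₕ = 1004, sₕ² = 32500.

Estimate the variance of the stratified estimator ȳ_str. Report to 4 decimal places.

Var(ȳ_str) = Σₕ Wₕ²(1 − fₕ)sₕ²/nₕ with Wₕ = Nₕ/N, N = 12227.
Suburban: Wₕ = 0.50928273; term = 0.50928273²·(1 − 0.16621166)·82400/1035 = 17.217123.
Urban: Wₕ = 0.49071727; term = 0.49071727²·(1 − 0.16733333)·32500/1004 = 6.4905799.
Sum = 23.707703.

23.7077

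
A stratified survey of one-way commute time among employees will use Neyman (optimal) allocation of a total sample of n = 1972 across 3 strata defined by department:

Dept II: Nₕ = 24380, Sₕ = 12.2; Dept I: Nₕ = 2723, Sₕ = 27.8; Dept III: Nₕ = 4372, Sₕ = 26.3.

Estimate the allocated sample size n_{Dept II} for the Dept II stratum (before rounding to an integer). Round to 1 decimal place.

1201.6

Neyman allocation: nₕ = n·NₕSₕ / Σⱼ NⱼSⱼ.
Σ NⱼSⱼ = 24380·12.2 + 2723·27.8 + 4372·26.3 = 488119.
n_{Dept II} = 1972·24380·12.2 / 488119 = 1201.6.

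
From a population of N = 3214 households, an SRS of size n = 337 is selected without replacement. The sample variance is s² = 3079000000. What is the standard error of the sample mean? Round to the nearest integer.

2860

Under SRS without replacement, Var(ȳ) = (1 − f)·s²/n with f = n/N = 337/3214 = 0.10485376.
Var(ȳ) = (1 − 0.10485376)·3079000000/337 = 0.89514624·9.1364985 × 10^6 = 8.1785022 × 10^6.
SE(ȳ) = √(8.1785022 × 10^6) = 2860.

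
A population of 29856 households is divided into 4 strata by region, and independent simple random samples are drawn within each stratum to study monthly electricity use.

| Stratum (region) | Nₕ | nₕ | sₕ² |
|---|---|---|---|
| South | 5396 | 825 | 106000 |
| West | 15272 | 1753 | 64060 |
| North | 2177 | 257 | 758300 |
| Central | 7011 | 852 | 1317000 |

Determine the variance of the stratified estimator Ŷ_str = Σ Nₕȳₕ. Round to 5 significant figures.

Var(Ŷ_str) = Σₕ Nₕ²(1 − fₕ)sₕ²/nₕ.
South: 5396²·(1 − 825/5396)·106000/825 = 3.1690937 × 10^9.
West: 15272²·(1 − 1753/15272)·64060/1753 = 7.5447613 × 10^9.
North: 2177²·(1 − 257/2177)·758300/257 = 1.2332968 × 10^10.
Central: 7011²·(1 − 852/7011)·1317000/852 = 6.6747707 × 10^10.
Sum = 8.979453 × 10^10.

8.9795 × 10^10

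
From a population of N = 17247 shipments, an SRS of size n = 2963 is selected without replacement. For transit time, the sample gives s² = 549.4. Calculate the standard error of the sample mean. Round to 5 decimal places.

Under SRS without replacement, Var(ȳ) = (1 − f)·s²/n with f = n/N = 2963/17247 = 0.17179799.
Var(ȳ) = (1 − 0.17179799)·549.4/2963 = 0.82820201·0.18542018 = 0.15356537.
SE(ȳ) = √(0.15356537) = 0.39187.

0.39187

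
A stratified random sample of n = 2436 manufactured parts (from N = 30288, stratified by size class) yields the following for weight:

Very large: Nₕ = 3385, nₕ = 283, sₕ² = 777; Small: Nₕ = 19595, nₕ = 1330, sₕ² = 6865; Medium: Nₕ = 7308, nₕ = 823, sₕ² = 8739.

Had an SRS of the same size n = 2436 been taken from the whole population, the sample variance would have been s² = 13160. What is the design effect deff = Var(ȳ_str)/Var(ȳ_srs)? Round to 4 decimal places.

0.5221

Var(ȳ_str) = Σ Wₕ²(1−fₕ)sₕ²/nₕ with Wₕ = Nₕ/30288:
  Very large: (3385/30288)²·(1−283/3385)·777/283 = 0.031426344
  Small: (19595/30288)²·(1−1330/19595)·6865/1330 = 2.0137829
  Medium: (7308/30288)²·(1−823/7308)·8739/823 = 0.54856643
  → Var(ȳ_str) = 2.5937757.
Var(ȳ_srs) = (1 − 2436/30288)·13160/2436 = 4.9678033.
deff = 2.5937757 / 4.9678033 = 0.5221.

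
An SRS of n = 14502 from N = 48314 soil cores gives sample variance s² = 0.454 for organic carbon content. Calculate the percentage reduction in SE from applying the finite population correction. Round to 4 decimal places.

16.3436

f = n/N = 14502/48314 = 0.30016144.
SE_no-fpc = √(s²/n) = 0.0055951789; SE_fpc = √((1−f)s²/n) = 0.0046807227.
Ratio = √(1−f) = 0.83656354. Reduction = 100·(1 − 0.83656354) = 16.3436%.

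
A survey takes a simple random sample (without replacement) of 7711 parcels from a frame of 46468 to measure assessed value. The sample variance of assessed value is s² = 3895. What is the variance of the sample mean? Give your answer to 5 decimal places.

0.42130

Under SRS without replacement, Var(ȳ) = (1 − f)·s²/n with f = n/N = 7711/46468 = 0.16594215.
Var(ȳ) = (1 − 0.16594215)·3895/7711 = 0.83405785·0.50512255 = 0.42130143.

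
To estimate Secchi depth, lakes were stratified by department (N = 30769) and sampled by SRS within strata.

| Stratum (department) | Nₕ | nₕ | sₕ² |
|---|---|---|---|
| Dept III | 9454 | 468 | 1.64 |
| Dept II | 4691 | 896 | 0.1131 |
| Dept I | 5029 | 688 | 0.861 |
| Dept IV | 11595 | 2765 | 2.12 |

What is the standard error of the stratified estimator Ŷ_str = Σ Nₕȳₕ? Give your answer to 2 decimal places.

Var(Ŷ_str) = Σₕ Nₕ²(1 − fₕ)sₕ²/nₕ.
Dept III: 9454²·(1 − 468/9454)·1.64/468 = 297700.8.
Dept II: 4691²·(1 − 896/4691)·0.1131/896 = 2247.1487.
Dept I: 5029²·(1 − 688/5029)·0.861/688 = 27320.342.
Dept IV: 11595²·(1 − 2765/11595)·2.12/2765 = 78500.456.
Sum = 405768.75.
SE = √(405768.75) = 637.00.

637.00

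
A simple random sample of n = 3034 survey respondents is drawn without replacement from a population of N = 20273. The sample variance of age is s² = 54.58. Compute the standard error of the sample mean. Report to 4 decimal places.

0.1237

Under SRS without replacement, Var(ȳ) = (1 − f)·s²/n with f = n/N = 3034/20273 = 0.14965718.
Var(ȳ) = (1 − 0.14965718)·54.58/3034 = 0.85034282·0.017989453 = 0.015297202.
SE(ȳ) = √(0.015297202) = 0.1237.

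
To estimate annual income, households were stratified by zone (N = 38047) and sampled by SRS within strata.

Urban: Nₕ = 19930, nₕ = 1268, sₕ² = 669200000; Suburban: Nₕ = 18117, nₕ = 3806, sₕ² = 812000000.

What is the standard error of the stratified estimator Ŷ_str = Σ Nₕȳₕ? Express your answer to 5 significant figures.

Var(Ŷ_str) = Σₕ Nₕ²(1 − fₕ)sₕ²/nₕ.
Urban: 19930²·(1 − 1268/19930)·669200000/1268 = 1.962918 × 10^14.
Suburban: 18117²·(1 − 3806/18117)·812000000/3806 = 5.5315076 × 10^13.
Sum = 2.5160688 × 10^14.
SE = √(2.5160688 × 10^14) = 1.5862 × 10^7.

1.5862 × 10^7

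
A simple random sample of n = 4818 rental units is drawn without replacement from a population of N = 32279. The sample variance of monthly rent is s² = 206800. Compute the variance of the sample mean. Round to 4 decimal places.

36.5157

Under SRS without replacement, Var(ȳ) = (1 − f)·s²/n with f = n/N = 4818/32279 = 0.14926113.
Var(ȳ) = (1 − 0.14926113)·206800/4818 = 0.85073887·42.922374 = 36.515732.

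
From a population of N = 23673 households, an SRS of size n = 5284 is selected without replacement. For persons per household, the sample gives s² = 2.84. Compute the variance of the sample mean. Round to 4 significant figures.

4.175 × 10^-4

Under SRS without replacement, Var(ȳ) = (1 − f)·s²/n with f = n/N = 5284/23673 = 0.22320787.
Var(ȳ) = (1 − 0.22320787)·2.84/5284 = 0.77679213·5.3747161 × 10^-4 = 4.1750372 × 10^-4.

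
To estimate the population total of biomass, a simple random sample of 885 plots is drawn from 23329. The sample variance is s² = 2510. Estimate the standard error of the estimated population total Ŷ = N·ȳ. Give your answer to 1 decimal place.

38535.7

Var(Ŷ) = N²·Var(ȳ) = N²·(1 − n/N)·s²/n.
f = 885/23329 = 0.03793562; Var(ȳ) = 0.96206438·2510/885 = 2.7285668.
Var(Ŷ) = 23329² · 2.7285668 = 1.4850013 × 10^9.
SE(Ŷ) = √(1.4850013 × 10^9) = 38535.7.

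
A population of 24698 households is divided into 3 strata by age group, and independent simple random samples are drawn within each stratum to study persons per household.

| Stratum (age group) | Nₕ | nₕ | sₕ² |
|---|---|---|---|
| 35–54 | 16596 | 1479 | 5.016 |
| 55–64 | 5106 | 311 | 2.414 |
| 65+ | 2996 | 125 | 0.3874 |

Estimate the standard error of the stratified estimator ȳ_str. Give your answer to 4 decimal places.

Var(ȳ_str) = Σₕ Wₕ²(1 − fₕ)sₕ²/nₕ with Wₕ = Nₕ/N, N = 24698.
35–54: Wₕ = 0.67195724; term = 0.67195724²·(1 − 0.08911786)·5.016/1479 = 0.0013948735.
55–64: Wₕ = 0.20673739; term = 0.20673739²·(1 − 0.06090873)·2.414/311 = 3.1154639 × 10^-4.
65+: Wₕ = 0.12130537; term = 0.12130537²·(1 − 0.04172230)·0.3874/125 = 4.3701972 × 10^-5.
Sum = 0.0017501219.
SE = √(0.0017501219) = 0.0418.

0.0418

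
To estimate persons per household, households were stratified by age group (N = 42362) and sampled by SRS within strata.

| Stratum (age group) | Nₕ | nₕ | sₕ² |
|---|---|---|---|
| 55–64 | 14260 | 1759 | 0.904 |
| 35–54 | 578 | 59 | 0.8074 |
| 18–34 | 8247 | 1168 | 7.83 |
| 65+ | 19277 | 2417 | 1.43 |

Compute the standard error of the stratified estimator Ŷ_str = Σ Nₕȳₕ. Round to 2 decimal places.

Var(Ŷ_str) = Σₕ Nₕ²(1 − fₕ)sₕ²/nₕ.
55–64: 14260²·(1 − 1759/14260)·0.904/1759 = 91615.06.
35–54: 578²·(1 − 59/578)·0.8074/59 = 4105.1774.
18–34: 8247²·(1 − 1168/8247)·7.83/1168 = 391369.36.
65+: 19277²·(1 − 2417/19277)·1.43/2417 = 192289.87.
Sum = 679379.47.
SE = √(679379.47) = 824.24.

824.24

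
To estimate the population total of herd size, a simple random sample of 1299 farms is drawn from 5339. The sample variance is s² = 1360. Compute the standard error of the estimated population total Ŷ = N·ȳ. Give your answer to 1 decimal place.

Var(Ŷ) = N²·Var(ȳ) = N²·(1 − n/N)·s²/n.
f = 1299/5339 = 0.24330399; Var(ȳ) = 0.75669601·1360/1299 = 0.79222985.
Var(Ŷ) = 5339² · 0.79222985 = 2.2582449 × 10^7.
SE(Ŷ) = √(2.2582449 × 10^7) = 4752.1.

4752.1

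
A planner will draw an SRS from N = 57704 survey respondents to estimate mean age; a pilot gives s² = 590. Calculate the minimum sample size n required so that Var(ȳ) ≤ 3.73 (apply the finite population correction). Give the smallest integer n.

158

Without fpc, n₀ = s²/D = 590/3.73 = 158.1769.
With fpc, (1 − n/N)·s²/n ≤ D requires n ≥ n₀/(1 + n₀/N) = 158.1769/(1 + 158.1769/57704) = 157.7445.
Rounding up, n = 158.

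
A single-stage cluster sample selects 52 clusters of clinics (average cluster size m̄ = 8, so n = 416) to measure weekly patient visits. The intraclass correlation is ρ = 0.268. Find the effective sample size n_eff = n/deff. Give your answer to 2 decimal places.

deff = 1 + (8 − 1)·0.268 = 1 + 1.876 = 2.876.
n_eff = 416 / 2.876 = 144.65.

144.65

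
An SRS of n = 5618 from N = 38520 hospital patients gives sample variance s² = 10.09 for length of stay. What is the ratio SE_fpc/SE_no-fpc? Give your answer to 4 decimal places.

0.9242

f = n/N = 5618/38520 = 0.14584631.
SE_no-fpc = √(s²/n) = 0.042379391; SE_fpc = √((1−f)s²/n) = 0.039167218.
Ratio = √(1−f) = 0.92420435.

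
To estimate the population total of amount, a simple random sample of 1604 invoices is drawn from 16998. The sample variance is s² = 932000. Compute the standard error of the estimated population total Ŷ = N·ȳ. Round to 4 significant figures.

Var(Ŷ) = N²·Var(ȳ) = N²·(1 − n/N)·s²/n.
f = 1604/16998 = 0.09436404; Var(ȳ) = 0.90563596·932000/1604 = 526.2174.
Var(Ŷ) = 16998² · 526.2174 = 1.5204105 × 10^11.
SE(Ŷ) = √(1.5204105 × 10^11) = 389900.

389900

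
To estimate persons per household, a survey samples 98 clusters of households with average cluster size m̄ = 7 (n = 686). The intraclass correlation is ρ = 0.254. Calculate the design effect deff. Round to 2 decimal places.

deff = 1 + (7 − 1)·0.254 = 1 + 1.524 = 2.524.

2.52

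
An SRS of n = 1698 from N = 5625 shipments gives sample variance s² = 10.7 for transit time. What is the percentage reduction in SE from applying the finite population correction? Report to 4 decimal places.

f = n/N = 1698/5625 = 0.30186667.
SE_no-fpc = √(s²/n) = 0.079382184; SE_fpc = √((1−f)s²/n) = 0.066327287.
Ratio = √(1−f) = 0.83554374. Reduction = 100·(1 − 0.83554374) = 16.4456%.

16.4456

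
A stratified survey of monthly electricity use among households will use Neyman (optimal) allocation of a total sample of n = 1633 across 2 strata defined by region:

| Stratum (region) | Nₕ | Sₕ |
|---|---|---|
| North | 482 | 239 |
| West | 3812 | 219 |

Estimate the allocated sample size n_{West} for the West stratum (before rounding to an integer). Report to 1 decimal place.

1435.0

Neyman allocation: nₕ = n·NₕSₕ / Σⱼ NⱼSⱼ.
Σ NⱼSⱼ = 482·239 + 3812·219 = 950026.
n_{West} = 1633·3812·219 / 950026 = 1435.0.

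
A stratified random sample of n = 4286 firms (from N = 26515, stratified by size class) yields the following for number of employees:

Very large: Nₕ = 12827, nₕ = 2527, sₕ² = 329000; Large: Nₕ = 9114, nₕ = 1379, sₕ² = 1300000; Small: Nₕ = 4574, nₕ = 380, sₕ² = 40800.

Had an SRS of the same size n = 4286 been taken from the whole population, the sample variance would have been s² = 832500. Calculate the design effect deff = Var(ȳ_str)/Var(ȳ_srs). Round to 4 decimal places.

Var(ȳ_str) = Σ Wₕ²(1−fₕ)sₕ²/nₕ with Wₕ = Nₕ/26515:
  Very large: (12827/26515)²·(1−2527/12827)·329000/2527 = 24.46638
  Large: (9114/26515)²·(1−1379/9114)·1300000/1379 = 94.529022
  Small: (4574/26515)²·(1−380/4574)·40800/380 = 2.9296645
  → Var(ȳ_str) = 121.92507.
Var(ȳ_srs) = (1 − 4286/26515)·832500/4286 = 162.83973.
deff = 121.92507 / 162.83973 = 0.7487.

0.7487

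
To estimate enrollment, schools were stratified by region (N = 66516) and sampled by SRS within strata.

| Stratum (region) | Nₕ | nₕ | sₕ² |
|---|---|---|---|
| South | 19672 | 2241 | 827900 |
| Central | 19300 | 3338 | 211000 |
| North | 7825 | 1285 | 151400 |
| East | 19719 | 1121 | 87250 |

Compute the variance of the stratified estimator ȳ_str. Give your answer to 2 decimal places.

40.85

Var(ȳ_str) = Σₕ Wₕ²(1 − fₕ)sₕ²/nₕ with Wₕ = Nₕ/N, N = 66516.
South: Wₕ = 0.29574839; term = 0.29574839²·(1 − 0.11391826)·827900/2241 = 28.632192.
Central: Wₕ = 0.29015575; term = 0.29015575²·(1 − 0.17295337)·211000/3338 = 4.4013762.
North: Wₕ = 0.11764087; term = 0.11764087²·(1 − 0.16421725)·151400/1285 = 1.3628015.
East: Wₕ = 0.29645499; term = 0.29645499²·(1 − 0.05684872)·87250/1121 = 6.4514703.
Sum = 40.84784.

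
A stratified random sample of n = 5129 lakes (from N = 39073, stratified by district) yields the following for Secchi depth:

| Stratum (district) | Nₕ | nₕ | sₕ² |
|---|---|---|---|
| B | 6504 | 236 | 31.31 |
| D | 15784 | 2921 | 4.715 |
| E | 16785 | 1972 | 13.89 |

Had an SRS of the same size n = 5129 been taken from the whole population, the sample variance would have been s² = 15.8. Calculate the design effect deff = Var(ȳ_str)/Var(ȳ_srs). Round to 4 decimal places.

1.8326

Var(ȳ_str) = Σ Wₕ²(1−fₕ)sₕ²/nₕ with Wₕ = Nₕ/39073:
  B: (6504/39073)²·(1−236/6504)·31.31/236 = 0.0035426404
  D: (15784/39073)²·(1−2921/15784)·4.715/2921 = 2.1466239 × 10^-4
  E: (16785/39073)²·(1−1972/16785)·13.89/1972 = 0.001147113
  → Var(ȳ_str) = 0.0049044158.
Var(ȳ_srs) = (1 − 5129/39073)·15.8/5129 = 0.0026761512.
deff = 0.0049044158 / 0.0026761512 = 1.8326.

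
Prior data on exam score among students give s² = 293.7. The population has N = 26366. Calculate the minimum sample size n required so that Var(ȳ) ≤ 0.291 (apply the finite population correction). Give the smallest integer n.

Without fpc, n₀ = s²/D = 293.7/0.291 = 1009.2784.
With fpc, (1 − n/N)·s²/n ≤ D requires n ≥ n₀/(1 + n₀/N) = 1009.2784/(1 + 1009.2784/26366) = 972.0681.
Rounding up, n = 973.

973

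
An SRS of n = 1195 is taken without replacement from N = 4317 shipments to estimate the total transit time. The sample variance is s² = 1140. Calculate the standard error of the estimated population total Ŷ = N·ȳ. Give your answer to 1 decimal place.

3585.7

Var(Ŷ) = N²·Var(ȳ) = N²·(1 − n/N)·s²/n.
f = 1195/4317 = 0.27681260; Var(ȳ) = 0.72318740·1140/1195 = 0.68990262.
Var(Ŷ) = 4317² · 0.68990262 = 1.2857363 × 10^7.
SE(Ŷ) = √(1.2857363 × 10^7) = 3585.7.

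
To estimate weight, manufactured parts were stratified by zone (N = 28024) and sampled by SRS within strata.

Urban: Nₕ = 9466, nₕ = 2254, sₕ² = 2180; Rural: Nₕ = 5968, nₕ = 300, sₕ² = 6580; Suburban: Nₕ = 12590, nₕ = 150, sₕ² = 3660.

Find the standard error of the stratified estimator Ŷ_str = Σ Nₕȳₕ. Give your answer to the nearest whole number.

68040

Var(Ŷ_str) = Σₕ Nₕ²(1 − fₕ)sₕ²/nₕ.
Urban: 9466²·(1 − 2254/9466)·2180/2254 = 6.6027492 × 10^7.
Rural: 5968²·(1 − 300/5968)·6580/300 = 7.4193062 × 10^8.
Suburban: 12590²·(1 − 150/12590)·3660/150 = 3.8215182 × 10^9.
Sum = 4.6294763 × 10^9.
SE = √(4.6294763 × 10^9) = 68040.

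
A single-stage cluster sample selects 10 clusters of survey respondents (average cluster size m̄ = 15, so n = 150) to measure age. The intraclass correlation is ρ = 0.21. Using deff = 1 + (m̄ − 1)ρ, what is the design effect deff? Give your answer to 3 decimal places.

deff = 1 + (15 − 1)·0.21 = 1 + 2.94 = 3.94.

3.940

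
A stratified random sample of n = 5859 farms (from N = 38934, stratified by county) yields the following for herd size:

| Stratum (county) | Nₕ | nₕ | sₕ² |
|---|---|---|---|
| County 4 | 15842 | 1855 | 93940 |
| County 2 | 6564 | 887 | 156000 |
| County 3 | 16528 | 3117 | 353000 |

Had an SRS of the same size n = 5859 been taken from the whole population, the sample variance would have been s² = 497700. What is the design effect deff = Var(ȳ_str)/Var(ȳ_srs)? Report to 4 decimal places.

Var(ȳ_str) = Σ Wₕ²(1−fₕ)sₕ²/nₕ with Wₕ = Nₕ/38934:
  County 4: (15842/38934)²·(1−1855/15842)·93940/1855 = 7.4025811
  County 2: (6564/38934)²·(1−887/6564)·156000/887 = 4.3234496
  County 3: (16528/38934)²·(1−3117/16528)·353000/3117 = 16.560038
  → Var(ȳ_str) = 28.286069.
Var(ȳ_srs) = (1 − 5859/38934)·497700/5859 = 72.163065.
deff = 28.286069 / 72.163065 = 0.3920.

0.3920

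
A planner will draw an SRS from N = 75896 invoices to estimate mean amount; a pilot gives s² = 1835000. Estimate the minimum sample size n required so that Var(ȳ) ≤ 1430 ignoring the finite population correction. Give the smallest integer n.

Without fpc, n₀ = s²/D = 1835000/1430 = 1283.2168.
Rounding up, n = 1284.

1284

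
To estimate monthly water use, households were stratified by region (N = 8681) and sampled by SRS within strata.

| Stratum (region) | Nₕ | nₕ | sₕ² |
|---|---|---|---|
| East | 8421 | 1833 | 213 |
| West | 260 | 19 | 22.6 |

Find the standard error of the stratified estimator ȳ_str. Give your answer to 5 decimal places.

0.29417

Var(ȳ_str) = Σₕ Wₕ²(1 − fₕ)sₕ²/nₕ with Wₕ = Nₕ/N, N = 8681.
East: Wₕ = 0.97004953; term = 0.97004953²·(1 − 0.21767011)·213/1833 = 0.08554505.
West: Wₕ = 0.02995047; term = 0.02995047²·(1 − 0.07307692)·22.6/19 = 9.8902146 × 10^-4.
Sum = 0.086534071.
SE = √(0.086534071) = 0.29417.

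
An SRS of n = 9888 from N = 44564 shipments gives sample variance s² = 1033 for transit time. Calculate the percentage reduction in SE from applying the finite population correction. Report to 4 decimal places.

11.7891

f = n/N = 9888/44564 = 0.22188313.
SE_no-fpc = √(s²/n) = 0.32321829; SE_fpc = √((1−f)s²/n) = 0.28511387.
Ratio = √(1−f) = 0.88210933. Reduction = 100·(1 − 0.88210933) = 11.7891%.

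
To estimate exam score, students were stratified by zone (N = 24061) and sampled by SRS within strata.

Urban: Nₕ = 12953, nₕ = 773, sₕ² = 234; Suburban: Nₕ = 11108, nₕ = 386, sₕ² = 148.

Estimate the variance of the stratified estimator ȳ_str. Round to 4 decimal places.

Var(ȳ_str) = Σₕ Wₕ²(1 − fₕ)sₕ²/nₕ with Wₕ = Nₕ/N, N = 24061.
Urban: Wₕ = 0.53834005; term = 0.53834005²·(1 − 0.05967729)·234/773 = 0.082494818.
Suburban: Wₕ = 0.46165995; term = 0.46165995²·(1 − 0.03474973)·148/386 = 0.078878517.
Sum = 0.16137334.

0.1614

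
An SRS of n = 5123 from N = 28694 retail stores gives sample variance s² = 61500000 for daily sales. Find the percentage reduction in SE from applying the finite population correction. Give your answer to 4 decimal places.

f = n/N = 5123/28694 = 0.17853907.
SE_no-fpc = √(s²/n) = 109.56589; SE_fpc = √((1−f)s²/n) = 99.304479.
Ratio = √(1−f) = 0.90634482. Reduction = 100·(1 − 0.90634482) = 9.3655%.

9.3655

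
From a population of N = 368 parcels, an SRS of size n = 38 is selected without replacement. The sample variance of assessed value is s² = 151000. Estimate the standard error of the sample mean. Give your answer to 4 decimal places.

59.6939

Under SRS without replacement, Var(ȳ) = (1 − f)·s²/n with f = n/N = 38/368 = 0.10326087.
Var(ȳ) = (1 − 0.10326087)·151000/38 = 0.89673913·3973.6842 = 3563.3581.
SE(ȳ) = √(3563.3581) = 59.6939.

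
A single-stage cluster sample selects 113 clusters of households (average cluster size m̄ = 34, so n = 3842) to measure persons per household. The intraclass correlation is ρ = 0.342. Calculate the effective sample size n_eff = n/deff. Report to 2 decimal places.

312.71

deff = 1 + (34 − 1)·0.342 = 1 + 11.286 = 12.286.
n_eff = 3842 / 12.286 = 312.71.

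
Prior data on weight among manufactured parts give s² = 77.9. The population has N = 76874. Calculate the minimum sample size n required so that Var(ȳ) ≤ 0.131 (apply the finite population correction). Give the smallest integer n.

Without fpc, n₀ = s²/D = 77.9/0.131 = 594.6565.
With fpc, (1 − n/N)·s²/n ≤ D requires n ≥ n₀/(1 + n₀/N) = 594.6565/(1 + 594.6565/76874) = 590.0919.
Rounding up, n = 591.

591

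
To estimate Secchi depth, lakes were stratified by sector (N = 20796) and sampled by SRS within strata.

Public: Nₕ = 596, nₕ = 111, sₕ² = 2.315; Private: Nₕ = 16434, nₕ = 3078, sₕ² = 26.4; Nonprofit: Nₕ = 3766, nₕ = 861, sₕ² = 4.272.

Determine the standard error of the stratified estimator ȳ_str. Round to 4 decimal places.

Var(ȳ_str) = Σₕ Wₕ²(1 − fₕ)sₕ²/nₕ with Wₕ = Nₕ/N, N = 20796.
Public: Wₕ = 0.02865936; term = 0.02865936²·(1 − 0.18624161)·2.315/111 = 1.3939795 × 10^-5.
Private: Wₕ = 0.79024812; term = 0.79024812²·(1 − 0.18729463)·26.4/3078 = 0.0043530674.
Nonprofit: Wₕ = 0.18109252; term = 0.18109252²·(1 − 0.22862454)·4.272/861 = 1.255148 × 10^-4.
Sum = 0.004492522.
SE = √(0.004492522) = 0.0670.

0.0670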